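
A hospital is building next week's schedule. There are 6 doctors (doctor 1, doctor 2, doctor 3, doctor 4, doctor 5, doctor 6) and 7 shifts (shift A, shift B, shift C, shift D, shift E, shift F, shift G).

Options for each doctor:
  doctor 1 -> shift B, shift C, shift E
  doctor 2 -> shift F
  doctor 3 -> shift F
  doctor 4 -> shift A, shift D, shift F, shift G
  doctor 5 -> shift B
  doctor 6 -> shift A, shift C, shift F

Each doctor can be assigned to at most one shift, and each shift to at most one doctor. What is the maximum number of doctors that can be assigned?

5

For example, pair doctor 1-shift E, doctor 2-shift F, doctor 4-shift G, doctor 5-shift B, doctor 6-shift A.
The set {doctor 2, doctor 3} has only 1 neighbour ({shift F}), so by Hall's theorem at most 5 of the 6 doctors can be matched.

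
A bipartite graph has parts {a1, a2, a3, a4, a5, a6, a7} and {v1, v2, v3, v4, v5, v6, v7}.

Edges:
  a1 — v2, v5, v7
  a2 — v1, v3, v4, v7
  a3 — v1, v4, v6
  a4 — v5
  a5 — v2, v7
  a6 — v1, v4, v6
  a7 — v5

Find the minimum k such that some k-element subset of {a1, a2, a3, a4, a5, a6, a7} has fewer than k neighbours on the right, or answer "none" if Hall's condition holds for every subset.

Take S = {a4, a7}. Its neighbourhood is {v5}, so |N(S)| = 1 < |S| = 2.
No single vertex violates Hall's condition since each has at least one neighbour, so 2 is the minimum.

2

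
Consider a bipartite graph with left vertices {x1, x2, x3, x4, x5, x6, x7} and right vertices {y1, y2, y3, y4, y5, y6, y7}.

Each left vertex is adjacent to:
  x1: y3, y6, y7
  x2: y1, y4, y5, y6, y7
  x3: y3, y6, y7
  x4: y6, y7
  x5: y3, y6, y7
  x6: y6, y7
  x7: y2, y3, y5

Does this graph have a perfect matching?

The set {x1, x3, x4, x5, x6} has only 3 neighbours ({y3, y6, y7}), so by Hall's theorem at most 5 of the 7 left vertices can be matched.
Hence no matching covers every left vertex.

No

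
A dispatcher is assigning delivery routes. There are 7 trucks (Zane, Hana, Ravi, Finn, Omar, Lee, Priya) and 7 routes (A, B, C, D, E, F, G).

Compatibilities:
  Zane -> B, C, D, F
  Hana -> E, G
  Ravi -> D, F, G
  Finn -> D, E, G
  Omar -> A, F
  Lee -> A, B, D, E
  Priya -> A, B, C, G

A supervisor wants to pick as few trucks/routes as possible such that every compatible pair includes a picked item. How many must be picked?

The 7 edges Zane–C, Hana–G, Ravi–F, Finn–D, Omar–A, Lee–E, Priya–B form a matching, so any vertex cover needs at least 7 vertices (one per matched edge).
Conversely {Zane, Hana, Ravi, Finn, Omar, Lee, Priya} meets every edge and has exactly 7 vertices, so 7 is optimal.

7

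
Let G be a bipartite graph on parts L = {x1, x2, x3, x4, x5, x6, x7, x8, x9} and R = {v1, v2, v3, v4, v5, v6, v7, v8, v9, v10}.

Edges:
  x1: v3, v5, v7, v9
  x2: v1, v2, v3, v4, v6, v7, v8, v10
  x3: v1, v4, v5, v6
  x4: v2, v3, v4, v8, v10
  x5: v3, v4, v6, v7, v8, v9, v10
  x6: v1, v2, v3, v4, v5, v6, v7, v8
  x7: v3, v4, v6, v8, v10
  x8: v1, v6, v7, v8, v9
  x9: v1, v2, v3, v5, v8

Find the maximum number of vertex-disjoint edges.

9

For example, pair x1→v7, x2→v2, x3→v5, x4→v4, x5→v6, x6→v8, x7→v10, x8→v1, x9→v3.
This saturates every left vertex, so 9 is the maximum.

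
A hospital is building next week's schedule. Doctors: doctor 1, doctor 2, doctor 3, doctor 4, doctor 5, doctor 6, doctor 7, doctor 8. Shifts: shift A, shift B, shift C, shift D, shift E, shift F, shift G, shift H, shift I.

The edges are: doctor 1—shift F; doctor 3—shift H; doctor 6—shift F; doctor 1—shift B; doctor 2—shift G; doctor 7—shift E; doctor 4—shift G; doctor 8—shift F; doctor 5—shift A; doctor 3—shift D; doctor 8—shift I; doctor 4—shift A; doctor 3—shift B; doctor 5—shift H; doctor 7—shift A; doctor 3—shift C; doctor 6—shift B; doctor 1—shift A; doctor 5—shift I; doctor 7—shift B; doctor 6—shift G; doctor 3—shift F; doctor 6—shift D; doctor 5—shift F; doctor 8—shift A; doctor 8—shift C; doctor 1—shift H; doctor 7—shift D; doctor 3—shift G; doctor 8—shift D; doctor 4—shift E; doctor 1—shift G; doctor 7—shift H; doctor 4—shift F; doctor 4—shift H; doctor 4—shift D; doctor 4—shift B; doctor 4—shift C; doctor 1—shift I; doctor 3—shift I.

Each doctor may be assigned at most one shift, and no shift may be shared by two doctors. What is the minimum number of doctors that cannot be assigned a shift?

A valid assignment of size 8: doctor 1-shift H, doctor 2-shift G, doctor 3-shift B, doctor 4-shift C, doctor 5-shift I, doctor 6-shift F, doctor 7-shift D, doctor 8-shift A.
This saturates every doctor, so 8 is the maximum.
That matches 8 of the 8, leaving 0 unmatched; no matching can do better.

0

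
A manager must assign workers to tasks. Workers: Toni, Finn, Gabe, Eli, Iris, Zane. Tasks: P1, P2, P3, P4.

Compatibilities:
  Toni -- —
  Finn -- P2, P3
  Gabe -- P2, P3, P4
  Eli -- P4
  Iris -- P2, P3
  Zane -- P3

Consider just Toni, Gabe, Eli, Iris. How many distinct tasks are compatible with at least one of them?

The union of neighbours of {Toni, Gabe, Eli, Iris} is {P2, P3, P4}, which has 3 elements.
Since |N(S)| = 3 < |S| = 4, Hall's condition fails for this subset.

3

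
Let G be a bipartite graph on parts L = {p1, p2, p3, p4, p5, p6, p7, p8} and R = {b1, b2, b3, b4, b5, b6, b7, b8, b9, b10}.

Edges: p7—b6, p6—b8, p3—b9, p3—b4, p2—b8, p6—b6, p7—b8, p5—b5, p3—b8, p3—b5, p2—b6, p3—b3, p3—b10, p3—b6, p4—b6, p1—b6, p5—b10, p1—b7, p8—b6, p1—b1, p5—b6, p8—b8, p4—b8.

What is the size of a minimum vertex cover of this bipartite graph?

5

{p1, p3, p5, b6, b8} is a vertex cover of size 5: every edge has an endpoint in this set.
No smaller cover exists because p1–b7, p2–b6, p3–b4, p4–b8, p5–b5 is a matching of size 5, and a cover must include an endpoint of each of these disjoint edges (König's theorem).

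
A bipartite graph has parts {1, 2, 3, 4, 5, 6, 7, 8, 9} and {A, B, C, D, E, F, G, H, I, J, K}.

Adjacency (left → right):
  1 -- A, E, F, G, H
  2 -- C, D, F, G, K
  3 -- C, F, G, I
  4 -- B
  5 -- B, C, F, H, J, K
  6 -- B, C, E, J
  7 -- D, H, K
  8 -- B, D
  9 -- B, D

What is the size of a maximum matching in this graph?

A valid assignment of size 8: 1-A, 2-G, 3-F, 4-B, 5-J, 6-E, 7-H, 8-D.
The set {4, 8, 9} has only 2 neighbours ({B, D}), so by Hall's theorem at most 8 of the 9 left vertices can be matched.

8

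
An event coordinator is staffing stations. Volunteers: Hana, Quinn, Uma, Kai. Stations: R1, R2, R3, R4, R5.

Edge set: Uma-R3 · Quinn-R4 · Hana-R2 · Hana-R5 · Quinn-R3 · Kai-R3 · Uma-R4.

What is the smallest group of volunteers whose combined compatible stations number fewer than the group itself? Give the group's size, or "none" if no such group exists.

3

Take S = {Quinn, Uma, Kai}. Its neighbourhood is {R3, R4}, so |N(S)| = 2 < |S| = 3.
Every subset of size less than 3 has at least as many neighbours as members, so 3 is the minimum.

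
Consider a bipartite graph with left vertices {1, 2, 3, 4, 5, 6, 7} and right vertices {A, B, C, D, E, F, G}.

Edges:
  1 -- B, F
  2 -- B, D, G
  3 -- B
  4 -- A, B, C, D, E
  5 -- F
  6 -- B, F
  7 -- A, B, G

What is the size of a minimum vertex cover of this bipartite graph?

5

A maximum matching has 5 edges (e.g. 1–F, 2–D, 3–B, 4–A, 7–G).
By König's theorem the minimum vertex cover has the same size. One such cover is {2, 4, 7, B, F}.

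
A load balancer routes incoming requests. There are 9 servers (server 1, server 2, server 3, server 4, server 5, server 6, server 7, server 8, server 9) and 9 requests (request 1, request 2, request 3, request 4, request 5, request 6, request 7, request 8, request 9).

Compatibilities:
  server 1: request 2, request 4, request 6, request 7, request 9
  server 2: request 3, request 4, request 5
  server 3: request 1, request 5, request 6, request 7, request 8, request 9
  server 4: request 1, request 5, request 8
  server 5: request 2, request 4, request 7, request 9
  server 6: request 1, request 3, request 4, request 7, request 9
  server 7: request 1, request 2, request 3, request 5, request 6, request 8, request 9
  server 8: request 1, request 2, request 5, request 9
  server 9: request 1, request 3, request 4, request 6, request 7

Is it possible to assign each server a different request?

Yes

For example, pair server 1→request 4, server 2→request 3, server 3→request 6, server 4→request 8, server 5→request 2, server 6→request 1, server 7→request 9, server 8→request 5, server 9→request 7.
All 9 servers are covered.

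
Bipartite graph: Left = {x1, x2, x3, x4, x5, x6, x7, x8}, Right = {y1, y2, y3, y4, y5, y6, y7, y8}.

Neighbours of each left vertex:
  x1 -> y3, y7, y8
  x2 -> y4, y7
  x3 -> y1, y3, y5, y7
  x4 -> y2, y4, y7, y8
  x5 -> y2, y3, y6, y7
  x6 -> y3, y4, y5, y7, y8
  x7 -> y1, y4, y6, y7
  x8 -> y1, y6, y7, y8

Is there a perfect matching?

One maximum matching: x1–y8, x2–y4, x3–y3, x4–y2, x5–y6, x6–y5, x7–y1, x8–y7.
All 8 left vertices are covered.

Yes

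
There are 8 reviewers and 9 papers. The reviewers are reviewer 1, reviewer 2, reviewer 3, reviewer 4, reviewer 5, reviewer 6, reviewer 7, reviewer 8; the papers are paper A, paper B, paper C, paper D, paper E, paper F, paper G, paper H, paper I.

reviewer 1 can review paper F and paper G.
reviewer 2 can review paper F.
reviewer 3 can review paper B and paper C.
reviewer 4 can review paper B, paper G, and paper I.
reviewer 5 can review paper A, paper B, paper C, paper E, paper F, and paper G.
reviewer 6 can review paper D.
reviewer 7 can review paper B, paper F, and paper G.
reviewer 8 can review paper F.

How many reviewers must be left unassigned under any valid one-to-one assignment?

A valid assignment of size 7: reviewer 1-paper G, reviewer 2-paper F, reviewer 3-paper C, reviewer 4-paper I, reviewer 5-paper E, reviewer 6-paper D, reviewer 7-paper B.
The set {reviewer 2, reviewer 8} has only 1 neighbour ({paper F}), so by Hall's theorem at most 7 of the 8 reviewers can be matched.
That matches 7 of the 8, leaving 1 unmatched; no matching can do better.

1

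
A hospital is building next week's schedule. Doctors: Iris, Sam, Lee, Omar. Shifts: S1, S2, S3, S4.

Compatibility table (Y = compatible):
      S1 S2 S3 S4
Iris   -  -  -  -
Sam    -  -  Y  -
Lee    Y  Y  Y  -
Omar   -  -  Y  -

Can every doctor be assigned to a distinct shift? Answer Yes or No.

No

The set {Iris, Sam, Omar} has only 1 neighbour ({S3}), so by Hall's theorem at most 2 of the 4 doctors can be matched.
Hence no matching covers every doctor.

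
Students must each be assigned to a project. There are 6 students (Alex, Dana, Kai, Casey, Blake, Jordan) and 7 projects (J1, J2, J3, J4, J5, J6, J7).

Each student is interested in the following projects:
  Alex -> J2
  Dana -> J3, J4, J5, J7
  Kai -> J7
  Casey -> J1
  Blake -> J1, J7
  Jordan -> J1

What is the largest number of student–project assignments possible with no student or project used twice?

4

A valid assignment of size 4: Alex–J2, Dana–J3, Kai–J7, Casey–J1.
The set {Kai, Casey, Blake, Jordan} has only 2 neighbours ({J1, J7}), so by Hall's theorem at most 4 of the 6 students can be matched.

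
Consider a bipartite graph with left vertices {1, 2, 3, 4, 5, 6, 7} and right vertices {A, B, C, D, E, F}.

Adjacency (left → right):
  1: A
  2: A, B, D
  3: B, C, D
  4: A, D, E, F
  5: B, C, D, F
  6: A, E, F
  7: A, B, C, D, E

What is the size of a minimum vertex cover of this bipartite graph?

The 6 edges 1–A, 2–B, 3–C, 4–D, 5–F, 6–E form a matching, so any vertex cover needs at least 6 vertices (one per matched edge).
Conversely {A, B, C, D, E, F} meets every edge and has exactly 6 vertices, so 6 is optimal.

6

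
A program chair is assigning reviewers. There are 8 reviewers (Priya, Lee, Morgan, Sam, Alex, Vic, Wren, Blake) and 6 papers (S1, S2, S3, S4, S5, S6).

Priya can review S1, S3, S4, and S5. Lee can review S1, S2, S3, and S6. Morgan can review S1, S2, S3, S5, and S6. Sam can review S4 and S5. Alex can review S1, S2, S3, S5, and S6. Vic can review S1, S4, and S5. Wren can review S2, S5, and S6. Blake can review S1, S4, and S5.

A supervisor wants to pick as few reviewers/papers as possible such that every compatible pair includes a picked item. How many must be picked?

A maximum matching has 6 edges (e.g. Priya–S3, Lee–S2, Morgan–S1, Sam–S5, Alex–S6, Vic–S4).
By König's theorem the minimum vertex cover has the same size. One such cover is {S1, S2, S3, S4, S5, S6}.

6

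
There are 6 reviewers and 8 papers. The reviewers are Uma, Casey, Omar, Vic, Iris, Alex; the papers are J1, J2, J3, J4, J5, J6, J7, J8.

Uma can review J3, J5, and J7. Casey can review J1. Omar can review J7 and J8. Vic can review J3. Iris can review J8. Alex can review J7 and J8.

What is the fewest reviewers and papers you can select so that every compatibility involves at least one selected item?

A maximum matching has 5 edges (e.g. Uma–J5, Casey–J1, Omar–J7, Vic–J3, Iris–J8).
By König's theorem the minimum vertex cover has the same size. One such cover is {Uma, Casey, Vic, J7, J8}.

5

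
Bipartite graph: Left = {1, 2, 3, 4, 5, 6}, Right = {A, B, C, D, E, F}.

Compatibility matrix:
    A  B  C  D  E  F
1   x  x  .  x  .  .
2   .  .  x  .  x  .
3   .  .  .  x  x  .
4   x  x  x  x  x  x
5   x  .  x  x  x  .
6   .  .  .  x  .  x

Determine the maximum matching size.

For example, pair 1-B, 2-C, 3-D, 4-A, 5-E, 6-F.
This saturates every left vertex, so 6 is the maximum.

6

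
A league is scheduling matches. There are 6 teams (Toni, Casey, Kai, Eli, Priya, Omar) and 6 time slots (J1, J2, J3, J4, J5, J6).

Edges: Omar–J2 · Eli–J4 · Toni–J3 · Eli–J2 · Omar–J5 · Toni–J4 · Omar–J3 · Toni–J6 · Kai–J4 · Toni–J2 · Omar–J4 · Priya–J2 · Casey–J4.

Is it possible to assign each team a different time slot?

No

The set {Casey, Kai, Eli, Priya} has only 2 neighbours ({J2, J4}), so by Hall's theorem at most 4 of the 6 teams can be matched.
Hence no matching covers every team.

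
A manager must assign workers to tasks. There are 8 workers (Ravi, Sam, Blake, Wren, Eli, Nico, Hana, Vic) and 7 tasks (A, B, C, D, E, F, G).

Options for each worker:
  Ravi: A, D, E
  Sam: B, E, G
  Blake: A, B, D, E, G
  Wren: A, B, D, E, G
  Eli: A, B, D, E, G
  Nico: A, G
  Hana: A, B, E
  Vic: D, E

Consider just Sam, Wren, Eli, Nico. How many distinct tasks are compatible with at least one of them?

The union of neighbours of {Sam, Wren, Eli, Nico} is {A, B, D, E, G}, which has 5 elements.
Since |N(S)| = 5 ≥ |S| = 4, Hall's condition holds for this subset.

5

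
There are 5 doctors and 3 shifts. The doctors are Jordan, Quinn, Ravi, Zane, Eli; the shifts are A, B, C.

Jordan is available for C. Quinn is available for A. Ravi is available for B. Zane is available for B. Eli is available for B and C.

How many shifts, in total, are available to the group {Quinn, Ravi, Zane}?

The union of neighbours of {Quinn, Ravi, Zane} is {A, B}, which has 2 elements.
Since |N(S)| = 2 < |S| = 3, Hall's condition fails for this subset.

2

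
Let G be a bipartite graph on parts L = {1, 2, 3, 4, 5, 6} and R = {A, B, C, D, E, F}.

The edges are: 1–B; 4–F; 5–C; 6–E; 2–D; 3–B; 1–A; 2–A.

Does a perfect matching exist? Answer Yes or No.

One maximum matching: 1-A, 2-D, 3-B, 4-F, 5-C, 6-E.
Every left vertex is matched, so this is a perfect matching.

Yes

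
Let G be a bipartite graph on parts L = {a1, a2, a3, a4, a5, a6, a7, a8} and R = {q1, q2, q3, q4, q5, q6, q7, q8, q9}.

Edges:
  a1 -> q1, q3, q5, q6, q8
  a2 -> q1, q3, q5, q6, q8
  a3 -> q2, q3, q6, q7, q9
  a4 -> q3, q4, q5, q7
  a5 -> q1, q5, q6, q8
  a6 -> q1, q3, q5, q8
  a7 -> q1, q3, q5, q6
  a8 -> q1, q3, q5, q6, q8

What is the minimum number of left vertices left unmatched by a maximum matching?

1

One maximum matching: a1–q3, a2–q1, a3–q9, a4–q4, a5–q8, a6–q5, a7–q6.
The set {a1, a2, a5, a6, a7, a8} has only 5 neighbours ({q1, q3, q5, q6, q8}), so by Hall's theorem at most 7 of the 8 left vertices can be matched.
That matches 7 of the 8, leaving 1 unmatched; no matching can do better.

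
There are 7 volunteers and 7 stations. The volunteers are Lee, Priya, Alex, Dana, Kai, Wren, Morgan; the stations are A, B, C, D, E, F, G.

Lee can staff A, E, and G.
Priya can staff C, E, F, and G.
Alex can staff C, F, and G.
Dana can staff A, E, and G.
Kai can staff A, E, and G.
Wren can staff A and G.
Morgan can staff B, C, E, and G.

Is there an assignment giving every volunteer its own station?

The set {Lee, Dana, Kai, Wren} has only 3 neighbours ({A, E, G}), so by Hall's theorem at most 6 of the 7 volunteers can be matched.
Hence no matching covers every volunteer.

No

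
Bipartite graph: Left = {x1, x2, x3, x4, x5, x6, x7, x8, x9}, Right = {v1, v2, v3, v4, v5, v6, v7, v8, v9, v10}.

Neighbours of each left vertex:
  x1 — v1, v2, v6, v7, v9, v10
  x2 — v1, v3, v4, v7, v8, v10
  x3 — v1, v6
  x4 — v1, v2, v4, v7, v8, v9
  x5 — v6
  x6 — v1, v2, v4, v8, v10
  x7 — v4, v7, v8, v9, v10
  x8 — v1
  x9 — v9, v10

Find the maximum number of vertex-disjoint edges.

8

A valid assignment of size 8: x1-v9, x2-v3, x3-v1, x4-v4, x5-v6, x6-v2, x7-v8, x9-v10.
The set {x3, x5, x8} has only 2 neighbours ({v1, v6}), so by Hall's theorem at most 8 of the 9 left vertices can be matched.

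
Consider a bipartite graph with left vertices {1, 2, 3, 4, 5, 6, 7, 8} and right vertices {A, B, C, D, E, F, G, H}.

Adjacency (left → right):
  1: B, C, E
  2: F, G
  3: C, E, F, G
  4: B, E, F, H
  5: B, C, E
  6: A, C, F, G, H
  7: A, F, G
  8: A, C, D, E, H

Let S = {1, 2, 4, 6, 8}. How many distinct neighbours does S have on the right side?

The union of neighbours of {1, 2, 4, 6, 8} is {A, B, C, D, E, F, G, H}, which has 8 elements.
Since |N(S)| = 8 ≥ |S| = 5, Hall's condition holds for this subset.

8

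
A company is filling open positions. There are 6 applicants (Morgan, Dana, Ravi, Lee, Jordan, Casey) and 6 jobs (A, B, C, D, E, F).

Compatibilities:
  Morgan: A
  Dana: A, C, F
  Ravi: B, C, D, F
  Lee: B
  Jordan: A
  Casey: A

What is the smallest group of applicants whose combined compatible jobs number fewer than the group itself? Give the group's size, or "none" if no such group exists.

Take S = {Morgan, Jordan}. Its neighbourhood is {A}, so |N(S)| = 1 < |S| = 2.
No single vertex violates Hall's condition since each has at least one neighbour, so 2 is the minimum.

2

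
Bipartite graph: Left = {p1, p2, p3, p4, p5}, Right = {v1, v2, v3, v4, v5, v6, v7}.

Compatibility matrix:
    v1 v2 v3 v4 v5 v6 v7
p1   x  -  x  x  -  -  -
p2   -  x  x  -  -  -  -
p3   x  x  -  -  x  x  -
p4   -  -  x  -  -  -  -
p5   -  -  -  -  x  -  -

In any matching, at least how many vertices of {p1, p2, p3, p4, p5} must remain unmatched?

0

One maximum matching: p1–v4, p2–v2, p3–v1, p4–v3, p5–v5.
All 5 left vertices are matched, so no larger matching exists.
That matches 5 of the 5, leaving 0 unmatched; no matching can do better.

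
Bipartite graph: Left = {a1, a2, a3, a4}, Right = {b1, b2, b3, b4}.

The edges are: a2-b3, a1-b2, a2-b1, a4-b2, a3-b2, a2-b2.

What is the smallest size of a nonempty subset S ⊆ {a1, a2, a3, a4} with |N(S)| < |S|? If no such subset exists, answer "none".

2

Take S = {a1, a3}. Its neighbourhood is {b2}, so |N(S)| = 1 < |S| = 2.
No single vertex violates Hall's condition since each has at least one neighbour, so 2 is the minimum.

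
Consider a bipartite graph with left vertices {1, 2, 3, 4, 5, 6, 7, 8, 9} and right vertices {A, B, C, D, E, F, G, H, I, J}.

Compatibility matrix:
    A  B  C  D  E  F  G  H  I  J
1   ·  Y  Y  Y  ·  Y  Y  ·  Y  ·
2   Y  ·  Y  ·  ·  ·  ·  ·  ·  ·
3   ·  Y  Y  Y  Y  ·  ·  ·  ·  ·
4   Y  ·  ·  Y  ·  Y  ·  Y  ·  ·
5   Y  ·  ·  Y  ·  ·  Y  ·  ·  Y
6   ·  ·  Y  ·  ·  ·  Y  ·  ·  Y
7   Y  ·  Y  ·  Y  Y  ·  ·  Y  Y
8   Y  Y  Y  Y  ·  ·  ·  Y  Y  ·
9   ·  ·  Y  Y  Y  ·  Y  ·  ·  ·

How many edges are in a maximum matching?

9

One maximum matching: 1-G, 2-A, 3-B, 4-F, 5-D, 6-C, 7-J, 8-H, 9-E.
This saturates every left vertex, so 9 is the maximum.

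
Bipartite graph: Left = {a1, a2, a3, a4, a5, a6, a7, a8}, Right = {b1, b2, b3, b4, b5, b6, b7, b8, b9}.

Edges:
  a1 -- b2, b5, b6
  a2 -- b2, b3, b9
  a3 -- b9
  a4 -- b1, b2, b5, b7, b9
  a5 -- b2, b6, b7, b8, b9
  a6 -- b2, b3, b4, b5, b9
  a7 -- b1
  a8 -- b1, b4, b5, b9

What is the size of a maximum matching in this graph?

For example, pair a1-b6, a2-b3, a3-b9, a4-b2, a5-b7, a6-b4, a7-b1, a8-b5.
This saturates every left vertex, so 8 is the maximum.

8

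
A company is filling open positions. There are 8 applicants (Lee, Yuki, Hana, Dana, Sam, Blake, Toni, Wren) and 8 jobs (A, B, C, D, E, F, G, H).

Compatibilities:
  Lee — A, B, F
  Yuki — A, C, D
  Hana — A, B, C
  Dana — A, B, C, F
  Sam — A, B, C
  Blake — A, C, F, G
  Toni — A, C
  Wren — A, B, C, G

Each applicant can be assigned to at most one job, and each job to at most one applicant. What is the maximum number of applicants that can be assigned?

6

For example, pair Lee→A, Yuki→D, Hana→C, Dana→F, Sam→B, Blake→G.
The set {Lee, Hana, Dana, Sam, Blake, Toni, Wren} has only 5 neighbours ({A, B, C, F, G}), so by Hall's theorem at most 6 of the 8 applicants can be matched.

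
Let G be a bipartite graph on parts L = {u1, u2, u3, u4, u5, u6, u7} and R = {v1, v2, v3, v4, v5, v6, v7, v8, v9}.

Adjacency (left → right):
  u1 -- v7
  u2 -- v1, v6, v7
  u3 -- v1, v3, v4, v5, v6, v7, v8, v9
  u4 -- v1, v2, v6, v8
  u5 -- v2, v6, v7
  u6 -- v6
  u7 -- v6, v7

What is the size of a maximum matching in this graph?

6

One maximum matching: u1-v7, u2-v1, u3-v3, u4-v8, u5-v2, u6-v6.
The set {u1, u6, u7} has only 2 neighbours ({v6, v7}), so by Hall's theorem at most 6 of the 7 left vertices can be matched.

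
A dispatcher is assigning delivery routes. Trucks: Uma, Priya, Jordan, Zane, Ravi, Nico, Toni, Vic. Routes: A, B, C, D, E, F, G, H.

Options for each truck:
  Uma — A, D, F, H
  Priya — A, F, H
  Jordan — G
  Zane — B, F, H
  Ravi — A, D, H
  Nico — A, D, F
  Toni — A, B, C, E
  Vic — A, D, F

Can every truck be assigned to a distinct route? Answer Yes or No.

No

The set {Uma, Priya, Ravi, Nico, Vic} has only 4 neighbours ({A, D, F, H}), so by Hall's theorem at most 7 of the 8 trucks can be matched.
Hence no matching covers every truck.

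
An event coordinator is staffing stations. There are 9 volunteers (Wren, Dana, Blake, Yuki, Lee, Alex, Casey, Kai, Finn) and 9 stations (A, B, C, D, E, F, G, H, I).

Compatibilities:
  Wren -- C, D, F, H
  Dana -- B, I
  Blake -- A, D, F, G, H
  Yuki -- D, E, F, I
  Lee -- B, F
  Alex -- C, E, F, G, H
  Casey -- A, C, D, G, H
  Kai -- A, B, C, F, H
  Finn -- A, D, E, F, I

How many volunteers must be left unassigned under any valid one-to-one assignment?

One maximum matching: Wren–C, Dana–I, Blake–F, Yuki–D, Lee–B, Alex–E, Casey–G, Kai–H, Finn–A.
This saturates every volunteer, so 9 is the maximum.
That matches 9 of the 9, leaving 0 unmatched; no matching can do better.

0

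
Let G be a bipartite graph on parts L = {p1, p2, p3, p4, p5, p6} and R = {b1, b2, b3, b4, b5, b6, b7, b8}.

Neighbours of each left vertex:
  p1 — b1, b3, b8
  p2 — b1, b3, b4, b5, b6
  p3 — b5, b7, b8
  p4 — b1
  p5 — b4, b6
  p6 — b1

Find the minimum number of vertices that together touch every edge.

The 5 edges p1–b3, p2–b5, p3–b8, p4–b1, p5–b6 form a matching, so any vertex cover needs at least 5 vertices (one per matched edge).
Conversely {p1, p2, p3, p5, b1} meets every edge and has exactly 5 vertices, so 5 is optimal.

5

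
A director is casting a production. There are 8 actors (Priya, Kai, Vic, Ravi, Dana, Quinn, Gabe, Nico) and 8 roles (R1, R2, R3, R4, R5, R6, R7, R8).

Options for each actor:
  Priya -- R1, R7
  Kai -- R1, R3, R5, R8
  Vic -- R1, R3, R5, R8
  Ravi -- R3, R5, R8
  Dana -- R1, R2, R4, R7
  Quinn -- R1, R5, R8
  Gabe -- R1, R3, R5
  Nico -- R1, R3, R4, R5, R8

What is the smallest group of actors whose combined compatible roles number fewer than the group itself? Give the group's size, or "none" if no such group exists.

Take S = {Kai, Vic, Ravi, Quinn, Gabe}. Its neighbourhood is {R1, R3, R5, R8}, so |N(S)| = 4 < |S| = 5.
Every subset of size less than 5 has at least as many neighbours as members, so 5 is the minimum.

5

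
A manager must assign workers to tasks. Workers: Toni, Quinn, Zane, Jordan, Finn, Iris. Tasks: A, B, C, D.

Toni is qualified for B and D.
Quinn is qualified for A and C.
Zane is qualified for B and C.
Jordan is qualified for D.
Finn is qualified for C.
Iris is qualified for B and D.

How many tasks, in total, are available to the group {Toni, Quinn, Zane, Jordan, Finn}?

4

The union of neighbours of {Toni, Quinn, Zane, Jordan, Finn} is {A, B, C, D}, which has 4 elements.
Since |N(S)| = 4 < |S| = 5, Hall's condition fails for this subset.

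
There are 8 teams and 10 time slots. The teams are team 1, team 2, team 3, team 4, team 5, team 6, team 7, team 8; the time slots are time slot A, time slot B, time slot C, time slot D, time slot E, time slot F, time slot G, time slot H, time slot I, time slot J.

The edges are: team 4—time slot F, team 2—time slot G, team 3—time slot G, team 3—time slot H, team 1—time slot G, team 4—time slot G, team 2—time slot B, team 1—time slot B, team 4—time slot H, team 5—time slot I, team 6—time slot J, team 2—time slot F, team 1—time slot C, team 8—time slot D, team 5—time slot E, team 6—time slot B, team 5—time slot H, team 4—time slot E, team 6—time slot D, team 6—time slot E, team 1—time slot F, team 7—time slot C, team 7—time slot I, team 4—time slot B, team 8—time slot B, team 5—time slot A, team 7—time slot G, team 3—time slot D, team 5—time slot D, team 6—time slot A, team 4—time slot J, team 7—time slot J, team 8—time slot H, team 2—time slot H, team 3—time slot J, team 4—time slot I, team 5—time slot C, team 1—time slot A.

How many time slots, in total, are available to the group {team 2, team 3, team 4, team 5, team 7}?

The union of neighbours of {team 2, team 3, team 4, team 5, team 7} is {time slot A, time slot B, time slot C, time slot D, time slot E, time slot F, time slot G, time slot H, time slot I, time slot J}, which has 10 elements.
Since |N(S)| = 10 ≥ |S| = 5, Hall's condition holds for this subset.

10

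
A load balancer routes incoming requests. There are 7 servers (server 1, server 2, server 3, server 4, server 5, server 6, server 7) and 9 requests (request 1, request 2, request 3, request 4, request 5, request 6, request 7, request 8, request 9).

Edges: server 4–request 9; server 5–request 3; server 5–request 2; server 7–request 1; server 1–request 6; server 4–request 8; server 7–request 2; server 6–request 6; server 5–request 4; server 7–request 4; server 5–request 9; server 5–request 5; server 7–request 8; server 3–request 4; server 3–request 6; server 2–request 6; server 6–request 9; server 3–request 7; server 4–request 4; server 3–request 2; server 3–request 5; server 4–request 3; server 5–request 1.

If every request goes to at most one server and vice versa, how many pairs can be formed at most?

For example, pair server 1-request 6, server 3-request 7, server 4-request 3, server 5-request 2, server 6-request 9, server 7-request 4.
The set {server 1, server 2} has only 1 neighbour ({request 6}), so by Hall's theorem at most 6 of the 7 servers can be matched.

6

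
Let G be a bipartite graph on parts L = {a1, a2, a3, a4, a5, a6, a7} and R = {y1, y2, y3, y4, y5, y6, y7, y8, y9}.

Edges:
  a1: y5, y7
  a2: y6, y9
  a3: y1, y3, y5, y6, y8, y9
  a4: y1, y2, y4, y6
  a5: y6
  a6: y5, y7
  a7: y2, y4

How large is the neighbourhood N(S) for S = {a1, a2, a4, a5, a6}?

The union of neighbours of {a1, a2, a4, a5, a6} is {y1, y2, y4, y5, y6, y7, y9}, which has 7 elements.
Since |N(S)| = 7 ≥ |S| = 5, Hall's condition holds for this subset.

7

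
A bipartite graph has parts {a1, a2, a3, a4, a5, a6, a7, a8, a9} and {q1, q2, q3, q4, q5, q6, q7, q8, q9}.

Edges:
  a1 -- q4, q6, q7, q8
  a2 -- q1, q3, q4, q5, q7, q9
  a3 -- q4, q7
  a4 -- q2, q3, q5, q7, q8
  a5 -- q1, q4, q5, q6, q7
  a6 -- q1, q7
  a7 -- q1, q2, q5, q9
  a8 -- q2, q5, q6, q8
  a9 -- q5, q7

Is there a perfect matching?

A valid assignment of size 9: a1→q6, a2→q3, a3→q4, a4→q8, a5→q5, a6→q1, a7→q9, a8→q2, a9→q7.
All 9 left vertices are covered.

Yes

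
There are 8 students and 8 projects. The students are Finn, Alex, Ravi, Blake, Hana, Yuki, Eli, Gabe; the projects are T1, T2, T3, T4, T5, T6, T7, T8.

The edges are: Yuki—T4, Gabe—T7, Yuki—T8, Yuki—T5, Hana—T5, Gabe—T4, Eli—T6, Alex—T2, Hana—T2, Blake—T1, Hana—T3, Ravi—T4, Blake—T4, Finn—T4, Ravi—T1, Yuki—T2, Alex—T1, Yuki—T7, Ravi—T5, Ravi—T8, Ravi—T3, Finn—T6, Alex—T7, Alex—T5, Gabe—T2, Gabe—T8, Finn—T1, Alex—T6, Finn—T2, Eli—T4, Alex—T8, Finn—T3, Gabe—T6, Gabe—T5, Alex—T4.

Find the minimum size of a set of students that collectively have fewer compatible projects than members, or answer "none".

A matching saturating every student exists, for instance Finn→T3, Alex→T5, Ravi→T8, Blake→T1, Hana→T2, Yuki→T4, Eli→T6, Gabe→T7.
By Hall's marriage theorem, this means |N(S)| ≥ |S| for every subset S, so no violating subset exists.

none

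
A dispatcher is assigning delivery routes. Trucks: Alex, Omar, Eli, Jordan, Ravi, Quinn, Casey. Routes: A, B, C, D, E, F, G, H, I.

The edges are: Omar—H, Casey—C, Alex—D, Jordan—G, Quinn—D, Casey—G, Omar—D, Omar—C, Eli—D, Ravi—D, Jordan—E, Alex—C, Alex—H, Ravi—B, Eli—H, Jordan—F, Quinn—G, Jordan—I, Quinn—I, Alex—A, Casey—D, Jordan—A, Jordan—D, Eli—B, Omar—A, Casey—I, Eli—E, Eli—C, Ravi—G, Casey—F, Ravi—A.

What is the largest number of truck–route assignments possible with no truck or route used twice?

A valid assignment of size 7: Alex→C, Omar→H, Eli→E, Jordan→A, Ravi→B, Quinn→D, Casey→G.
This saturates every truck, so 7 is the maximum.

7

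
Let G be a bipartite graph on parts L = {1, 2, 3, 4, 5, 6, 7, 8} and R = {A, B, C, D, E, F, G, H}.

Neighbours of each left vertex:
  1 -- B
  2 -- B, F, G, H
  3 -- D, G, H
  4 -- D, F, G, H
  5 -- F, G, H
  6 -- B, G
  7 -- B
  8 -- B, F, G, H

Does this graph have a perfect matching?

The set {1, 2, 3, 4, 5, 6, 7, 8} has only 5 neighbours ({B, D, F, G, H}), so by Hall's theorem at most 5 of the 8 left vertices can be matched.
Hence no matching covers every left vertex.

No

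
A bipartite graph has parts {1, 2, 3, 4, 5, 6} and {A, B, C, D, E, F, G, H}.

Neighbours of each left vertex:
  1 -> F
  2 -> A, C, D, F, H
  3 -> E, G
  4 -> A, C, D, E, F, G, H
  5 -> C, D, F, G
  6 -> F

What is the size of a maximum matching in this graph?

A valid assignment of size 5: 1→F, 2→A, 3→E, 4→G, 5→C.
The set {1, 6} has only 1 neighbour ({F}), so by Hall's theorem at most 5 of the 6 left vertices can be matched.

5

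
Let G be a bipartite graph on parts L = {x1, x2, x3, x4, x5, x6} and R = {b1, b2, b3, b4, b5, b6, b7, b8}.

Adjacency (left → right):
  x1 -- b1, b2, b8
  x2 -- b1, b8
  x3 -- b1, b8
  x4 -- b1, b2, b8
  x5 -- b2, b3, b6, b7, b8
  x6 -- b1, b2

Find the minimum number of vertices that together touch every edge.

A maximum matching has 4 edges (e.g. x1–b2, x2–b1, x3–b8, x5–b7).
By König's theorem the minimum vertex cover has the same size. One such cover is {x5, b1, b2, b8}.

4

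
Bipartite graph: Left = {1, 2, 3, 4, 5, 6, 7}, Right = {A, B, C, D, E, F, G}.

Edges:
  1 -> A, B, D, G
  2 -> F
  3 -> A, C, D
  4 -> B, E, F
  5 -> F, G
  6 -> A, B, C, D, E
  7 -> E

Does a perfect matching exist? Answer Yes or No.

Yes

For example, pair 1–D, 2–F, 3–C, 4–B, 5–G, 6–A, 7–E.
Every left vertex is matched, so this is a perfect matching.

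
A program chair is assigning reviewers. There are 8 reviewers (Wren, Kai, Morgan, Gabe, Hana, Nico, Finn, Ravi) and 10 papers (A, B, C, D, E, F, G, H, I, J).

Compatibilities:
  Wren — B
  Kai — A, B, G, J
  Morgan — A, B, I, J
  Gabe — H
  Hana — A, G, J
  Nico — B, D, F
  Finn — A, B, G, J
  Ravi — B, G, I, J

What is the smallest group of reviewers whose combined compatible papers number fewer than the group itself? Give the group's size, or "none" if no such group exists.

6

Take S = {Wren, Kai, Morgan, Hana, Finn, Ravi}. Its neighbourhood is {A, B, G, I, J}, so |N(S)| = 5 < |S| = 6.
Every subset of size less than 6 has at least as many neighbours as members, so 6 is the minimum.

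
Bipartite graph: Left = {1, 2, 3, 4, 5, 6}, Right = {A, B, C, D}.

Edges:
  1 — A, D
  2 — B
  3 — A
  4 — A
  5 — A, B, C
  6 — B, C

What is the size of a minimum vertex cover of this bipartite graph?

4

{1, A, B, C} is a vertex cover of size 4: every edge has an endpoint in this set.
No smaller cover exists because 1–D, 2–B, 3–A, 5–C is a matching of size 4, and a cover must include an endpoint of each of these disjoint edges (König's theorem).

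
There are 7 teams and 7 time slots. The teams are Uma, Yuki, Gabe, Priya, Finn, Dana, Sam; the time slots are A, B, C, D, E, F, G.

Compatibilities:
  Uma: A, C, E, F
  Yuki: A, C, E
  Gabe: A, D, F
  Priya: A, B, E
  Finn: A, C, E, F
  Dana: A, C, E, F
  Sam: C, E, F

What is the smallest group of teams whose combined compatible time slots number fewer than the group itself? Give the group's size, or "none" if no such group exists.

Take S = {Uma, Yuki, Finn, Dana, Sam}. Its neighbourhood is {A, C, E, F}, so |N(S)| = 4 < |S| = 5.
Every subset of size less than 5 has at least as many neighbours as members, so 5 is the minimum.

5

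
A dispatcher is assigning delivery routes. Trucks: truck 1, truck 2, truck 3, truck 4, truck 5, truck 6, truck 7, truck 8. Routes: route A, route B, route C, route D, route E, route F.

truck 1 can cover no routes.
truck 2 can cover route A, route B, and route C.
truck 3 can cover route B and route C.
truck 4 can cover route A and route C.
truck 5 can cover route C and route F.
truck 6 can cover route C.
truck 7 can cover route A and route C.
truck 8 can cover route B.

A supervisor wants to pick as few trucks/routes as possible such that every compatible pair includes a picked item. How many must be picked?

4

A maximum matching has 4 edges (e.g. truck 2–route A, truck 3–route B, truck 4–route C, truck 5–route F).
By König's theorem the minimum vertex cover has the same size. One such cover is {truck 5, route A, route B, route C}.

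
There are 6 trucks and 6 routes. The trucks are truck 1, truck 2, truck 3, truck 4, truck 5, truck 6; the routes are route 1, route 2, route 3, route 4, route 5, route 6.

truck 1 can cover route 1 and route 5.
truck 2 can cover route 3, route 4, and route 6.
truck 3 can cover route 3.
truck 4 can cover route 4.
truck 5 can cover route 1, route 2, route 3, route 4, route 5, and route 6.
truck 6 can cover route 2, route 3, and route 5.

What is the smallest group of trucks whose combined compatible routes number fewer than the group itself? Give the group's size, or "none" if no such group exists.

A matching saturating every truck exists, for instance truck 1→route 5, truck 2→route 6, truck 3→route 3, truck 4→route 4, truck 5→route 1, truck 6→route 2.
By Hall's marriage theorem, this means |N(S)| ≥ |S| for every subset S, so no violating subset exists.

none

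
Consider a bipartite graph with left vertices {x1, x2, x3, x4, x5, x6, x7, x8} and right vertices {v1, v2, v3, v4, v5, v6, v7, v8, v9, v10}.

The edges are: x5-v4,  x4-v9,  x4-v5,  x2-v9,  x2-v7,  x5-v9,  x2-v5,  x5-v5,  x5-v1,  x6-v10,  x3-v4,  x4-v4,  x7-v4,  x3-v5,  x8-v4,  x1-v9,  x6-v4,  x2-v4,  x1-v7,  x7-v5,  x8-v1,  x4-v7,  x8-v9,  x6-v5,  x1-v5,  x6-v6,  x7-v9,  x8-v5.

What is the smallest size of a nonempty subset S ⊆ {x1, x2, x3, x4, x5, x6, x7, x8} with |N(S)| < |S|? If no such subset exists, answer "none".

5

Take S = {x1, x2, x3, x4, x7}. Its neighbourhood is {v4, v5, v7, v9}, so |N(S)| = 4 < |S| = 5.
Every subset of size less than 5 has at least as many neighbours as members, so 5 is the minimum.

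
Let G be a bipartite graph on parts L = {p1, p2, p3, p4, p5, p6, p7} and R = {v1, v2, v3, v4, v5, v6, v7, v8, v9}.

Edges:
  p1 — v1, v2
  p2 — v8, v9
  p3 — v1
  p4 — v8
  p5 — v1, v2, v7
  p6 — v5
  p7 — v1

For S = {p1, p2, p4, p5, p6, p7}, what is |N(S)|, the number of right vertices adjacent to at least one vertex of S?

6

The union of neighbours of {p1, p2, p4, p5, p6, p7} is {v1, v2, v5, v7, v8, v9}, which has 6 elements.
Since |N(S)| = 6 ≥ |S| = 6, Hall's condition holds for this subset.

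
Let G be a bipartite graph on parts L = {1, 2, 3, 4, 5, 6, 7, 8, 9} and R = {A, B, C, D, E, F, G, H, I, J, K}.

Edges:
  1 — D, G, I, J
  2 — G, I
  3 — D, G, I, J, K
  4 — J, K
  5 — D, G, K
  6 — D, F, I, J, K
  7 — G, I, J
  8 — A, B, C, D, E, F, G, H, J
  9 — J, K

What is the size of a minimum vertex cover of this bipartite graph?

A maximum matching has 7 edges (e.g. 1–D, 2–I, 3–J, 4–K, 5–G, 6–F, 8–A).
By König's theorem the minimum vertex cover has the same size. One such cover is {6, 8, D, G, I, J, K}.

7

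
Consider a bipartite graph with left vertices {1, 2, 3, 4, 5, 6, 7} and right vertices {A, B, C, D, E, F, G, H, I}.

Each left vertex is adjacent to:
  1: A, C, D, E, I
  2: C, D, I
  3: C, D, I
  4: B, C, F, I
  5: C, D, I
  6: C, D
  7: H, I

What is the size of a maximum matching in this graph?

6

A valid assignment of size 6: 1-A, 2-I, 3-D, 4-B, 5-C, 7-H.
The set {2, 3, 5, 6} has only 3 neighbours ({C, D, I}), so by Hall's theorem at most 6 of the 7 left vertices can be matched.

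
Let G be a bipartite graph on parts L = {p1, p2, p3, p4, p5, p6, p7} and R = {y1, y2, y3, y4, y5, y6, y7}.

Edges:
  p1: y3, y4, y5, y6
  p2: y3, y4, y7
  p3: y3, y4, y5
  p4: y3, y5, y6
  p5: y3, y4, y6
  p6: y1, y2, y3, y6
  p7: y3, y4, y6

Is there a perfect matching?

No

The set {p1, p3, p4, p5, p7} has only 4 neighbours ({y3, y4, y5, y6}), so by Hall's theorem at most 6 of the 7 left vertices can be matched.
Hence no matching covers every left vertex.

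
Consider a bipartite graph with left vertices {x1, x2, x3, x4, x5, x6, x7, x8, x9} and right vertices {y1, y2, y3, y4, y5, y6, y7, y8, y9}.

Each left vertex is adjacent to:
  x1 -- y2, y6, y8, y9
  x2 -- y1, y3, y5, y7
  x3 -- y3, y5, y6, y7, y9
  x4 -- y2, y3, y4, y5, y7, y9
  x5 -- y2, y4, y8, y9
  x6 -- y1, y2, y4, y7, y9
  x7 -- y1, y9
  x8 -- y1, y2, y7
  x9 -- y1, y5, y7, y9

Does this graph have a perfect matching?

For example, pair x1–y6, x2–y3, x3–y5, x4–y7, x5–y8, x6–y4, x7–y9, x8–y2, x9–y1.
Every left vertex is matched, so this is a perfect matching.

Yes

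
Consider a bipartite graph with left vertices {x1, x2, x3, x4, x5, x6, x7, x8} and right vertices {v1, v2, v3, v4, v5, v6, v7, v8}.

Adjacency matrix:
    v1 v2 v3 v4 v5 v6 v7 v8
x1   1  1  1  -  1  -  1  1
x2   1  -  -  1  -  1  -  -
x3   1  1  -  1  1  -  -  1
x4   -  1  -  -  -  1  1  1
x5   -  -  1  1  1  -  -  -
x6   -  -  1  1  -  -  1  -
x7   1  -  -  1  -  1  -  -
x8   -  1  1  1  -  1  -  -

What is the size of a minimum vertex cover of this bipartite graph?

8

{x1, x2, x3, x4, x5, x6, x7, x8} is a vertex cover of size 8: every edge has an endpoint in this set.
No smaller cover exists because x1–v3, x2–v6, x3–v1, x4–v8, x5–v5, x6–v7, x7–v4, x8–v2 is a matching of size 8, and a cover must include an endpoint of each of these disjoint edges (König's theorem).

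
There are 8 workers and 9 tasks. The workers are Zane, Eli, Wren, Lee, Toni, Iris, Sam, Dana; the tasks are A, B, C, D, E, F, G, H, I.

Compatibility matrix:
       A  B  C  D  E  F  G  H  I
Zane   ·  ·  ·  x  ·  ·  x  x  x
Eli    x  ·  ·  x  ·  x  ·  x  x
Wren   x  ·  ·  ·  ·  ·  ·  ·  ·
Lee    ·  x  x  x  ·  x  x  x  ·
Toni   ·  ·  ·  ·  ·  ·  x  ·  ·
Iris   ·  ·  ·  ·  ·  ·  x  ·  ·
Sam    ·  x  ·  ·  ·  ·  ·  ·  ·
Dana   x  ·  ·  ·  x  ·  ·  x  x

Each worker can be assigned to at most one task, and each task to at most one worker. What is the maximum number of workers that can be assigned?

One maximum matching: Zane-D, Eli-F, Wren-A, Lee-H, Toni-G, Sam-B, Dana-I.
The set {Toni, Iris} has only 1 neighbour ({G}), so by Hall's theorem at most 7 of the 8 workers can be matched.

7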